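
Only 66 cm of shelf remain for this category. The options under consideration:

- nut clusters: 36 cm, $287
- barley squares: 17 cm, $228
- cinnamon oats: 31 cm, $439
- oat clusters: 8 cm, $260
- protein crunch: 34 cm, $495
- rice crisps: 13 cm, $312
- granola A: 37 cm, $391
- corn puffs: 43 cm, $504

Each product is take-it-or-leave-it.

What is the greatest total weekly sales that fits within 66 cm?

1076

The ratio heuristic lands on oat clusters + protein crunch + rice crisps (1067) but leaves 11 cm idle.
Replace protein crunch with corn puffs: the trade gains 9 net, giving 1076 at 64 cm.
No other feasible combination exceeds 1076.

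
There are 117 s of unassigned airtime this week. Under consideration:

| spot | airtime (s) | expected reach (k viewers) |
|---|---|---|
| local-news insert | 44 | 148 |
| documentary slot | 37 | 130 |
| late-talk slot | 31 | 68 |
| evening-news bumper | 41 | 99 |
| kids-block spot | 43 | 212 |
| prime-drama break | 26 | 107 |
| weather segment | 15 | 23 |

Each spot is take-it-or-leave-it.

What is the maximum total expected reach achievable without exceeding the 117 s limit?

Greedy by ratio would take documentary slot + kids-block spot + prime-drama break: 106 s used, total 449.
Dropping documentary slot frees 37 s; slotting in local-news insert (44 s) lifts the total to 467 at 113 s.
The spare 4 s is too small for any remaining spot, and no exchange beats 467.

467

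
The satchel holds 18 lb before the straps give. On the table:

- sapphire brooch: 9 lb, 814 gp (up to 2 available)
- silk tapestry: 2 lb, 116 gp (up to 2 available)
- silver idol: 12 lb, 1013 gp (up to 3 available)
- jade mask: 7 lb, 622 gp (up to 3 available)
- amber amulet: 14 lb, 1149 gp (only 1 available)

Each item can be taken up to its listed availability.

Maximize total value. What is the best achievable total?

1628

Taking 2×sapphire brooch: 18 lb used, 1628 in value.
Nothing else within 18 lb beats 1628.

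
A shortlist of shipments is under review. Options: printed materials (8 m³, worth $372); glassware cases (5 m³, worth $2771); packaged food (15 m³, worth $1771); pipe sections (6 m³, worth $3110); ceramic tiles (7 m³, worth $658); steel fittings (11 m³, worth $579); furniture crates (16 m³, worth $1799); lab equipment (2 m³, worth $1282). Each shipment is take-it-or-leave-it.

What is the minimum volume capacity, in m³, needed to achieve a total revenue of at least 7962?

28

Look for the lowest-volume combination reaching 7962.
Taking glassware cases + packaged food + pipe sections + lab equipment gives 8934 (≥ 7962) for 28 m³.
Any bundle with less than 28 m³ falls short of 7962.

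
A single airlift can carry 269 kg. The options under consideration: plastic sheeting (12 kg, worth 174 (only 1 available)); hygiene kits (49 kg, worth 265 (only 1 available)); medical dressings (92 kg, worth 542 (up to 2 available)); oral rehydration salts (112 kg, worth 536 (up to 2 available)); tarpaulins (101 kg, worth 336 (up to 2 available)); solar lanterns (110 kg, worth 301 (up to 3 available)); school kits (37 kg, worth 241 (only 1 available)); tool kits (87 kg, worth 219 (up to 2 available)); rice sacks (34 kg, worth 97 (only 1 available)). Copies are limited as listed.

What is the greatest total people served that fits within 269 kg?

1596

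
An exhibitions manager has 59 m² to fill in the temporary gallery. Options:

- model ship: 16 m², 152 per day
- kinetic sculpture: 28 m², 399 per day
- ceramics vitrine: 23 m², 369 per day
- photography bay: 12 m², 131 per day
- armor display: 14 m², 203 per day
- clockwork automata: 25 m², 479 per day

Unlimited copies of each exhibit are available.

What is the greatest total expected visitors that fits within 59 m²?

Best packing: 2×clockwork automata — 50 m², 958 total.
That's the maximum — no swap from here does better than 958.

958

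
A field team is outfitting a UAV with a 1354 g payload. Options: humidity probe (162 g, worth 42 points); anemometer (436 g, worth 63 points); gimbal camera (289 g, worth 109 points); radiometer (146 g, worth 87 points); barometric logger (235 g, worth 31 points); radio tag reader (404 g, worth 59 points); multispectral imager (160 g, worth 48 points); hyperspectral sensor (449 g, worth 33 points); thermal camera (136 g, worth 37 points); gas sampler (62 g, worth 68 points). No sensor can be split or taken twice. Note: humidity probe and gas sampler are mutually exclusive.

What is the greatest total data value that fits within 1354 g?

412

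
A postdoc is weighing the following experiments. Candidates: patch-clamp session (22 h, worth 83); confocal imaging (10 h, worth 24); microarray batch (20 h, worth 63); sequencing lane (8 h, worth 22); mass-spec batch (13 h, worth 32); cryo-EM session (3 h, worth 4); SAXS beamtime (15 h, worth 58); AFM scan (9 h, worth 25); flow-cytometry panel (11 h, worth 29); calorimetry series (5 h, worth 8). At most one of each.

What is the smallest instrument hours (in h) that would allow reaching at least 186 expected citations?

54

Minimise h subject to total expected citations ≥ 186.
patch-clamp session + sequencing lane + SAXS beamtime + AFM scan reaches 188 using 54 h.
No combination under 54 h hits 186.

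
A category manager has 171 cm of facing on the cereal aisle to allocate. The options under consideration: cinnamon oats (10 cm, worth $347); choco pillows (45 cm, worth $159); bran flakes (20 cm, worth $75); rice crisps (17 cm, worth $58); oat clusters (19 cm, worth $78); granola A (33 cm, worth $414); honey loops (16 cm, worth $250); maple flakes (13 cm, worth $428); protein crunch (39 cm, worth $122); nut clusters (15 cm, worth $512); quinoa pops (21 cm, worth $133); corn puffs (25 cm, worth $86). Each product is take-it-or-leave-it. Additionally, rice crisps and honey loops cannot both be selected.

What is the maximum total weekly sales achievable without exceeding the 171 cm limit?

Cinnamon oats + oat clusters + granola A + honey loops + maple flakes + protein crunch + nut clusters + quinoa pops uses 166 of the 171 cm and totals 2284.
The spare 5 cm is too small for any remaining product, and no feasible exchange beats 2284.

2284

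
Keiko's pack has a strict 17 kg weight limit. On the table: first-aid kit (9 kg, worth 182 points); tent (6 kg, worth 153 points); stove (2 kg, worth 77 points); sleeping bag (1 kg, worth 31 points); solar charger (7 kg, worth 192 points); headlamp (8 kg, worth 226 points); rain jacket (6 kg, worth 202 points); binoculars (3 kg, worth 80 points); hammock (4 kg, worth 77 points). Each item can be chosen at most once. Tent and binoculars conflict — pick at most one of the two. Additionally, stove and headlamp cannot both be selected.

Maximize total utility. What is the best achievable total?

508

Headlamp + rain jacket + binoculars uses 17 of the 17 kg and totals 508.
That's the maximum — no feasible swap from here does better than 508.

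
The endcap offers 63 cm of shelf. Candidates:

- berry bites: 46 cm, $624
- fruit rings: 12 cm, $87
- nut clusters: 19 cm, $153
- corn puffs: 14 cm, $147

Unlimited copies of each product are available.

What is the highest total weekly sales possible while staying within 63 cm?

Taking berry bites + corn puffs: 60 cm used, 771 in weekly sales.
No other feasible combination exceeds 771.

771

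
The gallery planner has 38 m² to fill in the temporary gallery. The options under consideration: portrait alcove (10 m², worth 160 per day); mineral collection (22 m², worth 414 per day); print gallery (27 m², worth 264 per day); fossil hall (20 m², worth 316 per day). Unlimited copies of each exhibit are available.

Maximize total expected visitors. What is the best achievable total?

Portrait alcove + mineral collection uses 32 of the 38 m² and totals 574.
Nothing else within 38 m² beats 574.

574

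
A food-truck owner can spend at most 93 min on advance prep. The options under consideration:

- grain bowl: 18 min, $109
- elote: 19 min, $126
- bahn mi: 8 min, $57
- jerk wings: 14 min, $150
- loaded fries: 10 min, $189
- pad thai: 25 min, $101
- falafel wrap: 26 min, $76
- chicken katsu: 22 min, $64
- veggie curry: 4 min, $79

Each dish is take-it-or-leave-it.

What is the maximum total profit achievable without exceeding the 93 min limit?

754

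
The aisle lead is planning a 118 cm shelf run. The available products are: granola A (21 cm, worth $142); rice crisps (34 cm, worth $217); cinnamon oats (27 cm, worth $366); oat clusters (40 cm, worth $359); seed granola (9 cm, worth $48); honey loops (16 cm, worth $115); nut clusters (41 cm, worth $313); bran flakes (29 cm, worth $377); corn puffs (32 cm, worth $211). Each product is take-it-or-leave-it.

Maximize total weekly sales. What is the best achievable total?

Density check — cinnamon oats 13.56, bran flakes 13.00, oat clusters 8.97 are the best per cm.
Filling by ratio: cinnamon oats + oat clusters + honey loops + bran flakes for 1217, with 6 cm left unused.
The 16 cm tied up in honey loops is better spent on granola A — total rises to 1244 (117 cm).
An exhaustive check of the 512 subsets confirms 1244.

1244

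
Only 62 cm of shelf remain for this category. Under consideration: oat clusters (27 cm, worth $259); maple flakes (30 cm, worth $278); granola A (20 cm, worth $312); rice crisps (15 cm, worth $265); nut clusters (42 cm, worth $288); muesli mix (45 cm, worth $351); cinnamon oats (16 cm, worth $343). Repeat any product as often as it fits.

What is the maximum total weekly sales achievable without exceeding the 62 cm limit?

By weekly sales per cm: cinnamon oats 21.44, rice crisps 17.67, granola A 15.60 lead.
Greedy by ratio would take 3×cinnamon oats: 48 cm used, total 1029.
Dropping cinnamon oats frees 16 cm; slotting in 2×rice crisps (30 cm) lifts the total to 1216 at 62 cm.
Every other selection either busts 62 cm or fails to beat 1216.

1216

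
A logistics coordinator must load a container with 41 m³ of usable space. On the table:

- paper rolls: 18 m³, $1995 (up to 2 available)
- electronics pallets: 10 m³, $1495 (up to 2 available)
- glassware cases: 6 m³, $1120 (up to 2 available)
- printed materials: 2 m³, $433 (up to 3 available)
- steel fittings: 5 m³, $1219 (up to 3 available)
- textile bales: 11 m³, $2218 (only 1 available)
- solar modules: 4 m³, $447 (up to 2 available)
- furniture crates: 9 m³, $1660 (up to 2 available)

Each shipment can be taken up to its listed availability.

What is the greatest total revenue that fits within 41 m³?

Filling by ratio: glassware cases + 3×printed materials + 3×steel fittings + textile bales for 8294, with 3 m³ left unused.
Replace glassware cases with furniture crates: the trade gains 540 net, giving 8834 at 41 m³.
No other feasible combination exceeds 8834.

8834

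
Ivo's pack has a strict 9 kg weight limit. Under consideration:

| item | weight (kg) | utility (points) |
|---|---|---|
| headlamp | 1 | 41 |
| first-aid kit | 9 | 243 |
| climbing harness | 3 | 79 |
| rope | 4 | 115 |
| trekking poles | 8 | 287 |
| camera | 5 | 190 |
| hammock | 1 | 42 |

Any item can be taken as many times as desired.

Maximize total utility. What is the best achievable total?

378

9×hammock uses 9 of the 9 kg and totals 378.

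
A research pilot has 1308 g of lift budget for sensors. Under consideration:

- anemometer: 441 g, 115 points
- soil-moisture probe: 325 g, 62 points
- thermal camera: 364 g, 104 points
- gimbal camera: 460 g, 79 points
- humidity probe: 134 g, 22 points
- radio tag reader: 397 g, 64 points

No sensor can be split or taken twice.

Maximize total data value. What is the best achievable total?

303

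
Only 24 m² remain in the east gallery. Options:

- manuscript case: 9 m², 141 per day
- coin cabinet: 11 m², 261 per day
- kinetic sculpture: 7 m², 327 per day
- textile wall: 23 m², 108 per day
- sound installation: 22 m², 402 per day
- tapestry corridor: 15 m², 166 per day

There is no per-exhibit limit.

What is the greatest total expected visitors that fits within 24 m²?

981

Best packing: 3×kinetic sculpture — 21 m², 981 total.
No other feasible combination exceeds 981.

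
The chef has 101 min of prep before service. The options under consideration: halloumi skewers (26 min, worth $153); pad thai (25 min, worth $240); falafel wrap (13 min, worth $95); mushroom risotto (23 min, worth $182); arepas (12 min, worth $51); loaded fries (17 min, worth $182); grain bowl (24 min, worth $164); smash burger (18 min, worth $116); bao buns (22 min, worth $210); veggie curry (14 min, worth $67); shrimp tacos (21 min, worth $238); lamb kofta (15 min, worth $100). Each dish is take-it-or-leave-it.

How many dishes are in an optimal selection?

5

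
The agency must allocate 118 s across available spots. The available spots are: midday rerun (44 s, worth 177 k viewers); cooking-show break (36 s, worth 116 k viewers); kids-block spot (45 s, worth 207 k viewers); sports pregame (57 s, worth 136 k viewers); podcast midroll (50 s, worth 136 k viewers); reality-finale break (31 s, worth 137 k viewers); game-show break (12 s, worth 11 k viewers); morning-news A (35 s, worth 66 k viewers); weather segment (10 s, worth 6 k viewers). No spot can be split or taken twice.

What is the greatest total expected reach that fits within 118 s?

460

Density check — kids-block spot 4.60, reality-finale break 4.42, midday rerun 4.02 are the best per s.
Cooking-show break + kids-block spot + reality-finale break uses 112 of the 118 s and totals 460.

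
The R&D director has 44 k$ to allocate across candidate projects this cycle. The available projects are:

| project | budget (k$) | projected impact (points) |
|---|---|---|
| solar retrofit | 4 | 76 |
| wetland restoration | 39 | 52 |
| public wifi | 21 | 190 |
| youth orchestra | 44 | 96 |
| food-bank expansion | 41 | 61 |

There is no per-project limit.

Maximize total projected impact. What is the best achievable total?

Ranking by ratio (projected impact/k$): solar retrofit 19.00, public wifi 9.05, youth orchestra 2.18, food-bank expansion 1.49.
Best packing: 11×solar retrofit — 44 k$, 836 total.
Nothing else within 44 k$ beats 836.

836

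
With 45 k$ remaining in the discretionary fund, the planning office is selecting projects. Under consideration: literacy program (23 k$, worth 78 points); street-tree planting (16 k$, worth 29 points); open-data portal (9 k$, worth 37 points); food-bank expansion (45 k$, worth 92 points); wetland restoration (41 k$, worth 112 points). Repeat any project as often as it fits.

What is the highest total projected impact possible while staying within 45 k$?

Ranking by ratio (projected impact/k$): open-data portal 4.11, literacy program 3.39, wetland restoration 2.73, food-bank expansion 2.04.
Best packing: 5×open-data portal — 45 k$, 185 total.

185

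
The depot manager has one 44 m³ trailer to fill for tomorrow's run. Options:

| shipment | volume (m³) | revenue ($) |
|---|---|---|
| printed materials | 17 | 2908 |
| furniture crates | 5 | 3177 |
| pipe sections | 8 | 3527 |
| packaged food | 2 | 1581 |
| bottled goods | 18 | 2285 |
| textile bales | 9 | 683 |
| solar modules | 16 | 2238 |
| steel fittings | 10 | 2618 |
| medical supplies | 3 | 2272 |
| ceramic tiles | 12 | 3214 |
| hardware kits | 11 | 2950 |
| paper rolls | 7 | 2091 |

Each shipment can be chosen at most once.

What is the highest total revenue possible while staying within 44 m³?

16721

Ranking by ratio (revenue/m³): packaged food 790.50, medical supplies 757.33, furniture crates 635.40.
Filling by ratio: furniture crates + pipe sections + packaged food + medical supplies + hardware kits + paper rolls for 15598, with 8 m³ left unused.
Dropping paper rolls frees 7 m³; slotting in ceramic tiles (12 m³) lifts the total to 16721 at 41 m³.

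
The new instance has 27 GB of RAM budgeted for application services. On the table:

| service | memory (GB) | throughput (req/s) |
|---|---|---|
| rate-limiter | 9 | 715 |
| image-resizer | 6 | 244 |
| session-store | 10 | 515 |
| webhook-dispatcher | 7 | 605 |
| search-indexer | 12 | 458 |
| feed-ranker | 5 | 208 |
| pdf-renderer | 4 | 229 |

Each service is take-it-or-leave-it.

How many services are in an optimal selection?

3

Optimal total is 1835.
One optimal bundle: rate-limiter + session-store + webhook-dispatcher (26 GB).
Every optimal selection uses 3 services.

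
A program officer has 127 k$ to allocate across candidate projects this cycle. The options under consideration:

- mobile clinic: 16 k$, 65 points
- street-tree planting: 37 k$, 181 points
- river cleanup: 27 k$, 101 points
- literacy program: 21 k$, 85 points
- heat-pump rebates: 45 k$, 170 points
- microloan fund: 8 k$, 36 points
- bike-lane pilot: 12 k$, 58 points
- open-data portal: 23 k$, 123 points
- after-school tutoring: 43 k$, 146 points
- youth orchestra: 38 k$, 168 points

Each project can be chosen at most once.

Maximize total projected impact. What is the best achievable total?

A density-first pass picks street-tree planting + microloan fund + bike-lane pilot + open-data portal + youth orchestra — 566 at 118 k$.
The 8 k$ tied up in microloan fund is better spent on mobile clinic — total rises to 595 (126 k$).

595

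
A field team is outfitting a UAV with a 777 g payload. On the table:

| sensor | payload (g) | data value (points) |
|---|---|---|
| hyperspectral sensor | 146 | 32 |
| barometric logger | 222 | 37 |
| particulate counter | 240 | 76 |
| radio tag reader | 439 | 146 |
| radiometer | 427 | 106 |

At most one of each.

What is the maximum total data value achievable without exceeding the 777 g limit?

Best packing: particulate counter + radio tag reader — 679 g, 222 total.

222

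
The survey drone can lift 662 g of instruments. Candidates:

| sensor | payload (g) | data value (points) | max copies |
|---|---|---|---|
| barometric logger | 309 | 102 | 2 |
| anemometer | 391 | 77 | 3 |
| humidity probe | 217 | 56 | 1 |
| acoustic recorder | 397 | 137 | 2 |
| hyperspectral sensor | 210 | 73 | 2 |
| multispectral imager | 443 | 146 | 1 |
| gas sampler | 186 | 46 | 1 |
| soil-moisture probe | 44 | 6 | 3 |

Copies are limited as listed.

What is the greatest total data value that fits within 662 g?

219

Taking the top-ratio sensors first gives humidity probe + 2×hyperspectral sensor for 202 (637 g).
Dropping humidity probe and hyperspectral sensor frees 427 g; slotting in multispectral imager (443 g) lifts the total to 219 at 653 g.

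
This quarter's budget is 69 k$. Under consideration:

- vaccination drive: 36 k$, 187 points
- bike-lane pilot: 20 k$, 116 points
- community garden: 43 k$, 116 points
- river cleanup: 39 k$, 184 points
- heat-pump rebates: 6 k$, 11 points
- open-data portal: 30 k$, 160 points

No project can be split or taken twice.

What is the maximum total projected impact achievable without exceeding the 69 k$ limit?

Density check — bike-lane pilot 5.80, open-data portal 5.33, vaccination drive 5.19 are the best per k$.
Filling by ratio: bike-lane pilot + heat-pump rebates + open-data portal for 287, with 13 k$ left unused.
The 26 k$ tied up in bike-lane pilot and heat-pump rebates is better spent on vaccination drive — total rises to 347 (66 k$).

347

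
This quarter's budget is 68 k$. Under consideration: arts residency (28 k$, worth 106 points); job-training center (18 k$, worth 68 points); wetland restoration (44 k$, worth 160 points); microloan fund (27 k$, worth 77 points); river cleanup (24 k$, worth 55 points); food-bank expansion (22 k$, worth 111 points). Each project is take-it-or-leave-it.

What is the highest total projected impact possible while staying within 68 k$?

Taking arts residency + job-training center + food-bank expansion: 68 k$ used, 285 in projected impact.

285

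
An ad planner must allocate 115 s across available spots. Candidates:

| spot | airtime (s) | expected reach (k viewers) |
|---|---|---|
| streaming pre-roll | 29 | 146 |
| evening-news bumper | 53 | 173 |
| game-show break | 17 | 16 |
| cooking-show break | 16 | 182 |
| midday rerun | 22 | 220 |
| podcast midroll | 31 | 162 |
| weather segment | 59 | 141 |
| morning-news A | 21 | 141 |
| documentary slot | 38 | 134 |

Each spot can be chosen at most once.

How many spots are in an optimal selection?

The maximum expected reach within 115 s is 726.
One optimal bundle: streaming pre-roll + game-show break + cooking-show break + midday rerun + podcast midroll (115 s).
Every optimal selection uses 5 spots.

5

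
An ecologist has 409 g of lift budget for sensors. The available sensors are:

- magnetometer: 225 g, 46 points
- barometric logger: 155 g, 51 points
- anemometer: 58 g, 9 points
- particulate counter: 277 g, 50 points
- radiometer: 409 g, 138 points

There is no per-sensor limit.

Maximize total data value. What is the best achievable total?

Radiometer uses 409 of the 409 g and totals 138.
That's the maximum — no swap from here does better than 138.

138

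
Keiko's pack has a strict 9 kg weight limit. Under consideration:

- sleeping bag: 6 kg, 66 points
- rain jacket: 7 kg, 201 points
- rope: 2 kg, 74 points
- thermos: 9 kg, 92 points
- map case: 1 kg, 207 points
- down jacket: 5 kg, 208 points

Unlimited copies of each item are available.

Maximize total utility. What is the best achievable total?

By utility per kg: map case 207.00, down jacket 41.60, rope 37.00 lead.
Taking 9×map case: 9 kg used, 1863 in utility.
No other feasible combination exceeds 1863.

1863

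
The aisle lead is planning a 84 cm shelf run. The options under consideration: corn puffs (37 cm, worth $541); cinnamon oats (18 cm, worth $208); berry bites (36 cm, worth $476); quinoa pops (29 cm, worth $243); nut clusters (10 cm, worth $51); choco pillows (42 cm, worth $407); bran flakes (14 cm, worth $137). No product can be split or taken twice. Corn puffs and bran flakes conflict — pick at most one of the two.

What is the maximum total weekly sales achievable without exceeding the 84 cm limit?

1068

Density check — corn puffs 14.62, berry bites 13.22, cinnamon oats 11.56 are the best per cm.
Corn puffs + berry bites + nut clusters uses 83 of the 84 cm and totals 1068.
Runner-up corn puffs + berry bites tops out at 1017.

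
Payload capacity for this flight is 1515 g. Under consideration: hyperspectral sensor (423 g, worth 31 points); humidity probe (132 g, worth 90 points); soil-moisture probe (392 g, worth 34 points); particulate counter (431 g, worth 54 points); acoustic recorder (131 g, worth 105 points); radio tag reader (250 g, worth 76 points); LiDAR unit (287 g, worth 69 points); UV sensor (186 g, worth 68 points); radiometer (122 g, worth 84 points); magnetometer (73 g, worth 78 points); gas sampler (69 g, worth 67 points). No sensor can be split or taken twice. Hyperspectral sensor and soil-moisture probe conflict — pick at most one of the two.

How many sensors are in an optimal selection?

Best achievable data value is 637.
One optimal bundle: humidity probe + acoustic recorder + radio tag reader + LiDAR unit + UV sensor + radiometer + magnetometer + gas sampler (1250 g).
All optima have 8 sensors.

8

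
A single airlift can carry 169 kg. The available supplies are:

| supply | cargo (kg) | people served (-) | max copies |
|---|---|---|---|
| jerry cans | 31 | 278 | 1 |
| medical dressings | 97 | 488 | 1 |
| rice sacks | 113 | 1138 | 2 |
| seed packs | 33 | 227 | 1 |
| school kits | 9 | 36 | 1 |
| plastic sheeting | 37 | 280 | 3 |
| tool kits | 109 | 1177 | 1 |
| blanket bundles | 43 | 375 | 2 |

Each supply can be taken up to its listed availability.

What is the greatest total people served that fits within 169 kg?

1588

Greedy by ratio would take jerry cans + school kits + tool kits: 149 kg used, total 1491.
The 31 kg tied up in jerry cans is better spent on blanket bundles — total rises to 1588 (161 kg).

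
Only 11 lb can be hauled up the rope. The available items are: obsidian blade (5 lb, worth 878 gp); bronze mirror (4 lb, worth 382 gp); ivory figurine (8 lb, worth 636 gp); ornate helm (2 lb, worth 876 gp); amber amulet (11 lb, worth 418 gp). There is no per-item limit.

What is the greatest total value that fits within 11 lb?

4380

The ratio ordering already packs tightly: 5×ornate helm, 10 lb, 4380.
Nothing else within 11 lb beats 4380.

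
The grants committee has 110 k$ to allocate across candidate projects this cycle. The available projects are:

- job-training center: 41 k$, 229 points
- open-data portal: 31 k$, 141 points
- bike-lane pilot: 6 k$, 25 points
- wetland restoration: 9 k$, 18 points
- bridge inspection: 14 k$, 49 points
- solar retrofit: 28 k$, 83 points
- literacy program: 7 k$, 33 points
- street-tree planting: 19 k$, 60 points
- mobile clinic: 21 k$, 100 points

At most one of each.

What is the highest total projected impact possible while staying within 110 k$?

528

Job-training center + open-data portal + bike-lane pilot + literacy program + mobile clinic uses 106 of the 110 k$ and totals 528.
No other feasible combination exceeds 528.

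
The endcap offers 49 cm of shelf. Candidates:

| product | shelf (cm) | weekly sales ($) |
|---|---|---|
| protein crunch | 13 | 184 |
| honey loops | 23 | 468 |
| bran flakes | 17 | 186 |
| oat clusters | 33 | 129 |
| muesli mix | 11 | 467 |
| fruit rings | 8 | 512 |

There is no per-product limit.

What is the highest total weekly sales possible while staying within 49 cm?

By weekly sales per cm: fruit rings 64.00, muesli mix 42.45, honey loops 20.35 lead.
Best packing: 6×fruit rings — 48 cm, 3072 total.
No other feasible combination exceeds 3072.

3072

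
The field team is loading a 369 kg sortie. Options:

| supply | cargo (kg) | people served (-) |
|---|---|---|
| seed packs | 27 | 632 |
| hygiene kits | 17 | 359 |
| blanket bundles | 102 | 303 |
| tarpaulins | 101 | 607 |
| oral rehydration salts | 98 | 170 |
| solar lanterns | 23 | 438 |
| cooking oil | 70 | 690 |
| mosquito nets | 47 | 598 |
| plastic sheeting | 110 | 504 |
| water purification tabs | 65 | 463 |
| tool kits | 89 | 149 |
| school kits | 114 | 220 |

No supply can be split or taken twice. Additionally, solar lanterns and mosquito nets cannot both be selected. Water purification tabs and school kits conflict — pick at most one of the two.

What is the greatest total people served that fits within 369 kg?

3349

Taking seed packs + hygiene kits + tarpaulins + cooking oil + mosquito nets + water purification tabs: 327 kg used, 3349 in people served.
An exhaustive check of the 4096 subsets confirms 3349.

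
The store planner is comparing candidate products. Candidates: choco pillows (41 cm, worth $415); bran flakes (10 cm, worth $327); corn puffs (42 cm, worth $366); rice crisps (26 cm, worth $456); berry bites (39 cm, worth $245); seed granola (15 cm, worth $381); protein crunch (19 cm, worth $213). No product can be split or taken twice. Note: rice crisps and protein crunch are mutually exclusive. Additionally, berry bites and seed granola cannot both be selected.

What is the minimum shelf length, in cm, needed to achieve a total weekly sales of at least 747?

Minimise cm subject to total weekly sales ≥ 747.
Taking bran flakes + rice crisps gives 783 (≥ 747) for 36 cm.
Any bundle with less than 36 cm falls short of 747.

36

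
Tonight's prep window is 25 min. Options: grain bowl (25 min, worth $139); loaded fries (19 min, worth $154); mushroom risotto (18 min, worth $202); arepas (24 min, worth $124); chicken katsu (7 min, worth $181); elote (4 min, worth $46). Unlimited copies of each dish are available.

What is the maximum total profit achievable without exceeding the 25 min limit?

589

3×chicken katsu + elote uses 25 of the 25 min and totals 589.
Every other selection either busts 25 min or fails to beat 589.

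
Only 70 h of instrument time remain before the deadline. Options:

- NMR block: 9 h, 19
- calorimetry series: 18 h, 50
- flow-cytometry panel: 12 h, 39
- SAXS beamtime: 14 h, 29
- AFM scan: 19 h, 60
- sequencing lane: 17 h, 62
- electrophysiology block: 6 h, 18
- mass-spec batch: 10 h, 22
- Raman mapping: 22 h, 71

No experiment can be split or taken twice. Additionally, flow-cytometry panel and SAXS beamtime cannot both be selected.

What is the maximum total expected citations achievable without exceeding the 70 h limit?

232

Flow-cytometry panel + AFM scan + sequencing lane + Raman mapping uses 70 of the 70 h and totals 232.
That's the maximum — no feasible swap from here does better than 232.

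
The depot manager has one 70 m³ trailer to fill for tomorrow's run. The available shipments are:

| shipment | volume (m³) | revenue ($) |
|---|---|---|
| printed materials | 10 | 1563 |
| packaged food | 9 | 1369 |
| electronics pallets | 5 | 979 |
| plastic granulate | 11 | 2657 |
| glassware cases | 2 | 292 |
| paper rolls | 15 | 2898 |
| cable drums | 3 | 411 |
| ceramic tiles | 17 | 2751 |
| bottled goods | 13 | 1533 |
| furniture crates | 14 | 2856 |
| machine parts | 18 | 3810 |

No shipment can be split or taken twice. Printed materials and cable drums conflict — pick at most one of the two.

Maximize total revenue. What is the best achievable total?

14076

Filling by ratio: electronics pallets + plastic granulate + glassware cases + paper rolls + cable drums + furniture crates + machine parts for 13903, with 2 m³ left unused.
Dropping electronics pallets and cable drums frees 8 m³; slotting in printed materials (10 m³) lifts the total to 14076 at 70 m³.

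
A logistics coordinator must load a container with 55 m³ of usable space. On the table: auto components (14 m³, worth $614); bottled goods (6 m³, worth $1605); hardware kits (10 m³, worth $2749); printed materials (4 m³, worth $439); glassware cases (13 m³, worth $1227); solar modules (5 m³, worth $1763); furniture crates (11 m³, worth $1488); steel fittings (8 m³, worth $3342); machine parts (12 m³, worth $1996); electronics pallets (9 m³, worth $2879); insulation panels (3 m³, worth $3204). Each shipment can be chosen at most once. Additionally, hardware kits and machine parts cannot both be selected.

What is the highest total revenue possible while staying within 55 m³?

17030

Taking bottled goods + hardware kits + solar modules + furniture crates + steel fittings + electronics pallets + insulation panels: 52 m³ used, 17030 in revenue.
That's the maximum — no feasible swap from here does better than 17030.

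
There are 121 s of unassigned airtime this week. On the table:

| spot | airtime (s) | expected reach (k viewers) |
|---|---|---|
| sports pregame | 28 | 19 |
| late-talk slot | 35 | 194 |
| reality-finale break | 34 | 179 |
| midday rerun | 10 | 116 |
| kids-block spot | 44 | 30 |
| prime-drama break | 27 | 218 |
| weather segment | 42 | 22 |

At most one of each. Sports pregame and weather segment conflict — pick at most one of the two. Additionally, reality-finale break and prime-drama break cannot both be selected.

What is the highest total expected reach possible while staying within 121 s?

558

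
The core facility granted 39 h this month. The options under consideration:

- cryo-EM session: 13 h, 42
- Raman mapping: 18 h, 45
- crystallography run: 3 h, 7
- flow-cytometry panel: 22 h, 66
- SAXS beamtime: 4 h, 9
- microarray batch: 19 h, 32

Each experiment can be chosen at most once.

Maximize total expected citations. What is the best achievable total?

117

Filling by ratio: cryo-EM session + crystallography run + flow-cytometry panel for 115, with 1 h left unused.
Dropping crystallography run frees 3 h; slotting in SAXS beamtime (4 h) lifts the total to 117 at 39 h.
Next best is cryo-EM session + crystallography run + flow-cytometry panel at 115 (38 h) — short by 2.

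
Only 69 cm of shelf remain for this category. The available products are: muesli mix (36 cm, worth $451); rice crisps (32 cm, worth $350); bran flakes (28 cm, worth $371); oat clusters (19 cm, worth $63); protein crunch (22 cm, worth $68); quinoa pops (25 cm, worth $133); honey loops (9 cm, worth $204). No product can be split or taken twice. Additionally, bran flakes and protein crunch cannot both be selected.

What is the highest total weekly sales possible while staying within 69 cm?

925

Taking rice crisps + bran flakes + honey loops: 69 cm used, 925 in weekly sales.
Next best is muesli mix + bran flakes at 822 (64 cm) — short by 103.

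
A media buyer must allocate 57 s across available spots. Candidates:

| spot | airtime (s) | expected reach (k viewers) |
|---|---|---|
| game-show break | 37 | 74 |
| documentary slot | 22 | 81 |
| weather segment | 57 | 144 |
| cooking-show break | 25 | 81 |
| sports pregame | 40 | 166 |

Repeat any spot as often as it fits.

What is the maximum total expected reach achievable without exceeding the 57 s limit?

166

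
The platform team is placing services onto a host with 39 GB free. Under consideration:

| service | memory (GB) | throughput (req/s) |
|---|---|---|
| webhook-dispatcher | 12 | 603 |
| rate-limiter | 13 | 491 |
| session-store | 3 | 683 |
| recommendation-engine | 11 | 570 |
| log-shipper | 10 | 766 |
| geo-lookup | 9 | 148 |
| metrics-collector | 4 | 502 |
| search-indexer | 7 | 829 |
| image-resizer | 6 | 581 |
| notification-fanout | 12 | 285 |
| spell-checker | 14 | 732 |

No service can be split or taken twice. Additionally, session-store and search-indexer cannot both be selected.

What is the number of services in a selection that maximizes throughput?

5

Optimal total is 3281.
For example webhook-dispatcher + log-shipper + metrics-collector + search-indexer + image-resizer achieves it, using 39 GB.
Every optimal selection uses 5 services.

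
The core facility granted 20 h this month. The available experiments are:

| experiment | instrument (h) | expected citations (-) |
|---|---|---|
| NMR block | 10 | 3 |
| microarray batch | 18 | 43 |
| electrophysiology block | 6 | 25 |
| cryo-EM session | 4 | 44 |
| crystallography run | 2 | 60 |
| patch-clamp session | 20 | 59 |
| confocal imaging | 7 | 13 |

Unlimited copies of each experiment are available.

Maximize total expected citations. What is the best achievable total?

10×crystallography run uses 20 of the 20 h and totals 600.
That's the maximum — no swap from here does better than 600.

600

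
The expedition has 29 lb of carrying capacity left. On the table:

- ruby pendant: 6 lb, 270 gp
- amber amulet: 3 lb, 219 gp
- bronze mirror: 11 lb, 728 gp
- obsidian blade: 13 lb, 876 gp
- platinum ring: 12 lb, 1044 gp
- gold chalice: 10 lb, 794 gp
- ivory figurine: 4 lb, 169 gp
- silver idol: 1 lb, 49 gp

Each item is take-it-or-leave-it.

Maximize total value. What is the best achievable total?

2226

Ranking by ratio (value/lb): platinum ring 87.00, gold chalice 79.40, amber amulet 73.00, obsidian blade 67.38.
Greedy by ratio would take amber amulet + platinum ring + gold chalice + silver idol: 26 lb used, total 2106.
Replace silver idol with ivory figurine: the trade gains 120 net, giving 2226 at 29 lb.
Nothing else within 29 lb beats 2226.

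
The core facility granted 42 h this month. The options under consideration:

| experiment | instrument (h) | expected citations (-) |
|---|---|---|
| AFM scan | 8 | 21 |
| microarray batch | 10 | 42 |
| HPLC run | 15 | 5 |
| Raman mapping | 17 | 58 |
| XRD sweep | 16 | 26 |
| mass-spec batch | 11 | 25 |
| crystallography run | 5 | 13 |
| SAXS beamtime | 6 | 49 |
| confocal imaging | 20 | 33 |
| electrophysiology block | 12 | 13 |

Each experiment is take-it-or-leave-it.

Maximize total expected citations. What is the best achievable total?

170

AFM scan + microarray batch + Raman mapping + SAXS beamtime uses 41 of the 42 h and totals 170.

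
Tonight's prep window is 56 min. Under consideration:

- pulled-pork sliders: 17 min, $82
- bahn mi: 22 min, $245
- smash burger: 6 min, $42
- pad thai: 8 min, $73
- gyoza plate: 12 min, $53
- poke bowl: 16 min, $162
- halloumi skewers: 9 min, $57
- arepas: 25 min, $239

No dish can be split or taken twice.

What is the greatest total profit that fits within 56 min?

557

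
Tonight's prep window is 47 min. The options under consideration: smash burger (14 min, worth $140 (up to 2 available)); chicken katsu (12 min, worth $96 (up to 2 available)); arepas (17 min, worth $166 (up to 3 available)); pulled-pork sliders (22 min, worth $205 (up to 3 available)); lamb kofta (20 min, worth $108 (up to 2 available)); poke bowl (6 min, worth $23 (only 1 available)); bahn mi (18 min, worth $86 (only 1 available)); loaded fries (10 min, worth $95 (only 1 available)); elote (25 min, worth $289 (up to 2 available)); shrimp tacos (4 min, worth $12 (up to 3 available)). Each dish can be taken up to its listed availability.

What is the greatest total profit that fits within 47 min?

494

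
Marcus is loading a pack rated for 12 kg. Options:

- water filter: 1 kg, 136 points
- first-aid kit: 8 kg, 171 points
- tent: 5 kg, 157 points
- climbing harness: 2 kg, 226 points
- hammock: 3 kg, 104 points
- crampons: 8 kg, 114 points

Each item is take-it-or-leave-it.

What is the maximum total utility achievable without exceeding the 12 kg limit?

623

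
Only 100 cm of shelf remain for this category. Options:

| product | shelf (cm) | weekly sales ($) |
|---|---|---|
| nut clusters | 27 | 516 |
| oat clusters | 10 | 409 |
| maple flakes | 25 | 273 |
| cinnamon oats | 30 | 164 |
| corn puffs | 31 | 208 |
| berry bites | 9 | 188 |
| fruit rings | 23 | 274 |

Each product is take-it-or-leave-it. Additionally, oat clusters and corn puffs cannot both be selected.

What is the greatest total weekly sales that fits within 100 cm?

The ratio ordering already packs tightly: nut clusters + oat clusters + maple flakes + berry bites + fruit rings, 94 cm, 1660.
Next best is nut clusters + oat clusters + cinnamon oats + berry bites + fruit rings at 1551 (99 cm) — short by 109.

1660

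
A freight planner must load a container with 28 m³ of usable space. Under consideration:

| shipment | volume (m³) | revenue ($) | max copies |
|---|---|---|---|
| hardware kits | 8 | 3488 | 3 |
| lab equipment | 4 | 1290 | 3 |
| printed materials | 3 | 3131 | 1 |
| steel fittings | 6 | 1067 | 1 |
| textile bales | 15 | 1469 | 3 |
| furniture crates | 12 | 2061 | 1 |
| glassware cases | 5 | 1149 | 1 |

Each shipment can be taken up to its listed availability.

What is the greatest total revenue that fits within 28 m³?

3×hardware kits + printed materials uses 27 of the 28 m³ and totals 13595.
Nothing else within 28 m³ beats 13595.

13595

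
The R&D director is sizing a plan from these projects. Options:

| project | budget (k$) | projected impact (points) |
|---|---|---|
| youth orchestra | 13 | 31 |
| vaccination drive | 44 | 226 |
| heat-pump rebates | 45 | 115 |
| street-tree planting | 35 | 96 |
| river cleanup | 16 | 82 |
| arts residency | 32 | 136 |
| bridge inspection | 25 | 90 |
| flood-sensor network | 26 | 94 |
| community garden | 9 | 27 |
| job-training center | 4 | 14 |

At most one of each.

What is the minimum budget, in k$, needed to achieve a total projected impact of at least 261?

Look for the lowest-budget combination reaching 261.
vaccination drive + community garden + job-training center reaches 267 using 57 k$.
No combination under 57 k$ hits 261.

57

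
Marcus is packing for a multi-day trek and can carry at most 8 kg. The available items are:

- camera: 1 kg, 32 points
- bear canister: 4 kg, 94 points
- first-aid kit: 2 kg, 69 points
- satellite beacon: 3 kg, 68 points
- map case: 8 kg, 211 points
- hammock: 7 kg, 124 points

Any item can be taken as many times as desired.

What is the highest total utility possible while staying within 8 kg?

276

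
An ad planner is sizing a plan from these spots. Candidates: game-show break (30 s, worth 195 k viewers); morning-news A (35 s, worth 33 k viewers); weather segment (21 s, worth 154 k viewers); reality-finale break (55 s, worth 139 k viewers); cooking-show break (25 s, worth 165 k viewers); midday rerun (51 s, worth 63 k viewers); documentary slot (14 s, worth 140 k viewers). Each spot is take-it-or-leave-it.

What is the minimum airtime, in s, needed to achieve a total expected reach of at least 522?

Look for the lowest-airtime combination reaching 522.
game-show break + weather segment + cooking-show break + documentary slot reaches 654 using 90 s.
Any bundle with less than 90 s falls short of 522.

90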